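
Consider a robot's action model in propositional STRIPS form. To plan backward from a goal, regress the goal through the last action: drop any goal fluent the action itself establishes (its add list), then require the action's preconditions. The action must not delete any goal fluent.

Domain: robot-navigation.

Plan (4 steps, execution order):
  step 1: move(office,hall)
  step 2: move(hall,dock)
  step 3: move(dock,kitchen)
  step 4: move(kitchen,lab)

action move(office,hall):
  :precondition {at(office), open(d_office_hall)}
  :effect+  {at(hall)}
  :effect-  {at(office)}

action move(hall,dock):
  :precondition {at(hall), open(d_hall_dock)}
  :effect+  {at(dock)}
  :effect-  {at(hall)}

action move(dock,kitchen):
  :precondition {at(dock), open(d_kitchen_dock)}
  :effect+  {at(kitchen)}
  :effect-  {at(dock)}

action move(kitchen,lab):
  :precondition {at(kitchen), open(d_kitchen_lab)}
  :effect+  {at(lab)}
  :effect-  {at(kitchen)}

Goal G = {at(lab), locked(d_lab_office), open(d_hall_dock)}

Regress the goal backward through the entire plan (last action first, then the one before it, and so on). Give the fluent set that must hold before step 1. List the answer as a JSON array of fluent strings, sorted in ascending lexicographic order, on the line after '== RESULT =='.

Work backward from the goal:
  through step 4 (move(kitchen,lab)): drop {at(lab)}, keep {locked(d_lab_office), open(d_hall_dock)}, require {at(kitchen), open(d_kitchen_lab)}
    → {at(kitchen), locked(d_lab_office), open(d_hall_dock), open(d_kitchen_lab)}
  through step 3 (move(dock,kitchen)): drop {at(kitchen)}, keep {locked(d_lab_office), open(d_hall_dock), open(d_kitchen_lab)}, require {at(dock), open(d_kitchen_dock)}
    → {at(dock), locked(d_lab_office), open(d_hall_dock), open(d_kitchen_dock), open(d_kitchen_lab)}
  through step 2 (move(hall,dock)): drop {at(dock)}, keep {locked(d_lab_office), open(d_hall_dock), open(d_kitchen_dock), open(d_kitchen_lab)}, require {at(hall), open(d_hall_dock)}
    → {at(hall), locked(d_lab_office), open(d_hall_dock), open(d_kitchen_dock), open(d_kitchen_lab)}
  through step 1 (move(office,hall)): drop {at(hall)}, keep {locked(d_lab_office), open(d_hall_dock), open(d_kitchen_dock), open(d_kitchen_lab)}, require {at(office), open(d_office_hall)}
    → {at(office), locked(d_lab_office), open(d_hall_dock), open(d_kitchen_dock), open(d_kitchen_lab), open(d_office_hall)}

== RESULT ==
["at(office)", "locked(d_lab_office)", "open(d_hall_dock)", "open(d_kitchen_dock)", "open(d_kitchen_lab)", "open(d_office_hall)"]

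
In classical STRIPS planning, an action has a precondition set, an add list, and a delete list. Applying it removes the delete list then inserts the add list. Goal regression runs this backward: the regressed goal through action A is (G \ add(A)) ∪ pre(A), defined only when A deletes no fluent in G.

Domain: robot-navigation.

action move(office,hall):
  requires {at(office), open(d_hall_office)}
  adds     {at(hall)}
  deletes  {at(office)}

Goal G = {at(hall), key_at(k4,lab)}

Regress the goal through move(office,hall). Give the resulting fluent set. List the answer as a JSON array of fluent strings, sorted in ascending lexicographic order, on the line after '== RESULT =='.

Regress:
  G ∩ del = {}  (empty — regression defined)
  G \ add = {at(hall), key_at(k4,lab)} \ {at(hall)} = {key_at(k4,lab)}
  ∪ pre   = {key_at(k4,lab)} ∪ {at(office), open(d_hall_office)}
          = {at(office), key_at(k4,lab), open(d_hall_office)}

== RESULT ==
["at(office)", "key_at(k4,lab)", "open(d_hall_office)"]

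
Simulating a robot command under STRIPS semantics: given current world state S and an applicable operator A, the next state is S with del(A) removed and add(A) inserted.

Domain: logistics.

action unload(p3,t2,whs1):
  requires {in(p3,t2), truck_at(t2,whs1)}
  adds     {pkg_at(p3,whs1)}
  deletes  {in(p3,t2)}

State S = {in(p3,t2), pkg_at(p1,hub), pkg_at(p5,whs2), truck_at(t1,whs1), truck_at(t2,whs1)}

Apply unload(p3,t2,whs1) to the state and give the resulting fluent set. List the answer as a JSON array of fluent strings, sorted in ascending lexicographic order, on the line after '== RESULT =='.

Progress:
  pre ⊆ S: {in(p3,t2), truck_at(t2,whs1)} ⊆ S  — applicable
  S \ del = {pkg_at(p1,hub), pkg_at(p5,whs2), truck_at(t1,whs1), truck_at(t2,whs1)}
  ∪ add   = {pkg_at(p1,hub), pkg_at(p3,whs1), pkg_at(p5,whs2), truck_at(t1,whs1), truck_at(t2,whs1)}

== RESULT ==
["pkg_at(p1,hub)", "pkg_at(p3,whs1)", "pkg_at(p5,whs2)", "truck_at(t1,whs1)", "truck_at(t2,whs1)"]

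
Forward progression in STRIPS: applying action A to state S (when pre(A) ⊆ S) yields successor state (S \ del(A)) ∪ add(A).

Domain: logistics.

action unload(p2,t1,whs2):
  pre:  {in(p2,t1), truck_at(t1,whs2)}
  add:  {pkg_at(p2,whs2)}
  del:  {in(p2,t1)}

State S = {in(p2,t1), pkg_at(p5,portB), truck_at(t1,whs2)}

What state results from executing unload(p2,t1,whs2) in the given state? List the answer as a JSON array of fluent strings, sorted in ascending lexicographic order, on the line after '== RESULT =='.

Progress:
  pre ⊆ S: {in(p2,t1), truck_at(t1,whs2)} ⊆ S  — applicable
  S \ del = {pkg_at(p5,portB), truck_at(t1,whs2)}
  ∪ add   = {pkg_at(p2,whs2), pkg_at(p5,portB), truck_at(t1,whs2)}

== RESULT ==
["pkg_at(p2,whs2)", "pkg_at(p5,portB)", "truck_at(t1,whs2)"]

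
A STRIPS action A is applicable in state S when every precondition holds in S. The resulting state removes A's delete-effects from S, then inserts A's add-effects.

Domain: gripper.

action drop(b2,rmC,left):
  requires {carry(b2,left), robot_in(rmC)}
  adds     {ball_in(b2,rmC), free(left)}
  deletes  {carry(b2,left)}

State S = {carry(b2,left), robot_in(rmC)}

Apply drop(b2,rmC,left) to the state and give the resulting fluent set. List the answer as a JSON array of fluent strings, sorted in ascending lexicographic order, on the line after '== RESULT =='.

Compute (S \ del) ∪ add:
  pre ⊆ S: {carry(b2,left), robot_in(rmC)} ⊆ S  — applicable
  S \ del = {robot_in(rmC)}
  ∪ add   = {ball_in(b2,rmC), free(left), robot_in(rmC)}

== RESULT ==
["ball_in(b2,rmC)", "free(left)", "robot_in(rmC)"]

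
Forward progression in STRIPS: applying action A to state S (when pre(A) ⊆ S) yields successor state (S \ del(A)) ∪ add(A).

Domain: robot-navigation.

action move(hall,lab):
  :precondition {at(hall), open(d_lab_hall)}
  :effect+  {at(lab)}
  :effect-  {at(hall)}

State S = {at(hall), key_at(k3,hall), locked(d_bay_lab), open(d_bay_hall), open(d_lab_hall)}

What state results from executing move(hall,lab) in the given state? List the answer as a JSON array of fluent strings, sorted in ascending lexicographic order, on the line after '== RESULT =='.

Progress:
  pre ⊆ S: {at(hall), open(d_lab_hall)} ⊆ S  — applicable
  S \ del = {key_at(k3,hall), locked(d_bay_lab), open(d_bay_hall), open(d_lab_hall)}
  ∪ add   = {at(lab), key_at(k3,hall), locked(d_bay_lab), open(d_bay_hall), open(d_lab_hall)}

== RESULT ==
["at(lab)", "key_at(k3,hall)", "locked(d_bay_lab)", "open(d_bay_hall)", "open(d_lab_hall)"]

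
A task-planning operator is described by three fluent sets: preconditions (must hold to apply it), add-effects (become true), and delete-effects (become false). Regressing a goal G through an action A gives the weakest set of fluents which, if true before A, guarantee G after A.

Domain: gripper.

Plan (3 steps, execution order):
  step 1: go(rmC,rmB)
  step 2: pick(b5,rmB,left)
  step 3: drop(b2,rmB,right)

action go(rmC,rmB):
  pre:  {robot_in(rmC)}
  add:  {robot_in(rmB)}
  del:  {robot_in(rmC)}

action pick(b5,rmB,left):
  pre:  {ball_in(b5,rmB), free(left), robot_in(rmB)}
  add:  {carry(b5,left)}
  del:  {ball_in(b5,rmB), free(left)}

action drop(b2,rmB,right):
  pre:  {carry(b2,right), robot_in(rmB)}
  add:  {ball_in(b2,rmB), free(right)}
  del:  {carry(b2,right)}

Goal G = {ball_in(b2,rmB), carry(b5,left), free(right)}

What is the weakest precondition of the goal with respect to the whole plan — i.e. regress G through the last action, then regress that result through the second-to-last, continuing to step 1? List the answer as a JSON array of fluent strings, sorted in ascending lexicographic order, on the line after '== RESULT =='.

Work backward from the goal:
  through step 3 (drop(b2,rmB,right)): drop {ball_in(b2,rmB), free(right)}, keep {carry(b5,left)}, require {carry(b2,right), robot_in(rmB)}
    → {carry(b2,right), carry(b5,left), robot_in(rmB)}
  through step 2 (pick(b5,rmB,left)): drop {carry(b5,left)}, keep {carry(b2,right), robot_in(rmB)}, require {ball_in(b5,rmB), free(left), robot_in(rmB)}
    → {ball_in(b5,rmB), carry(b2,right), free(left), robot_in(rmB)}
  through step 1 (go(rmC,rmB)): drop {robot_in(rmB)}, keep {ball_in(b5,rmB), carry(b2,right), free(left)}, require {robot_in(rmC)}
    → {ball_in(b5,rmB), carry(b2,right), free(left), robot_in(rmC)}

== RESULT ==
["ball_in(b5,rmB)", "carry(b2,right)", "free(left)", "robot_in(rmC)"]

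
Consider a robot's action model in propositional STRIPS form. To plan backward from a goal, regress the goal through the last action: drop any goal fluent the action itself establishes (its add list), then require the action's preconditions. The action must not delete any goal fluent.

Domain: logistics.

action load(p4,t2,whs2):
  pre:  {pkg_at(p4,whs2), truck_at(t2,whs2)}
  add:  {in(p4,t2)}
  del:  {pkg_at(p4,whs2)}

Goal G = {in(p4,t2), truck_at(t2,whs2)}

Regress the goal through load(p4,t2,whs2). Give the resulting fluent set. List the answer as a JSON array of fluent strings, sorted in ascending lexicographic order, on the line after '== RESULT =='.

Regress:
  G ∩ del = {}  (empty — regression defined)
  G \ add = {in(p4,t2), truck_at(t2,whs2)} \ {in(p4,t2)} = {truck_at(t2,whs2)}
  ∪ pre   = {truck_at(t2,whs2)} ∪ {pkg_at(p4,whs2), truck_at(t2,whs2)}
          = {pkg_at(p4,whs2), truck_at(t2,whs2)}

== RESULT ==
["pkg_at(p4,whs2)", "truck_at(t2,whs2)"]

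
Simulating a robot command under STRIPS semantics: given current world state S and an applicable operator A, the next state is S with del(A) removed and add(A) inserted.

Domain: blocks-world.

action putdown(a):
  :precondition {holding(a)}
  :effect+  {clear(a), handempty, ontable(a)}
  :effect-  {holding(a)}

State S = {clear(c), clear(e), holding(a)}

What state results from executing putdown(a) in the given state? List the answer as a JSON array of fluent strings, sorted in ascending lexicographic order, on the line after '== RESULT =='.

Progress:
  pre ⊆ S: {holding(a)} ⊆ S  — applicable
  S \ del = {clear(c), clear(e)}
  ∪ add   = {clear(a), clear(c), clear(e), handempty, ontable(a)}

== RESULT ==
["clear(a)", "clear(c)", "clear(e)", "handempty", "ontable(a)"]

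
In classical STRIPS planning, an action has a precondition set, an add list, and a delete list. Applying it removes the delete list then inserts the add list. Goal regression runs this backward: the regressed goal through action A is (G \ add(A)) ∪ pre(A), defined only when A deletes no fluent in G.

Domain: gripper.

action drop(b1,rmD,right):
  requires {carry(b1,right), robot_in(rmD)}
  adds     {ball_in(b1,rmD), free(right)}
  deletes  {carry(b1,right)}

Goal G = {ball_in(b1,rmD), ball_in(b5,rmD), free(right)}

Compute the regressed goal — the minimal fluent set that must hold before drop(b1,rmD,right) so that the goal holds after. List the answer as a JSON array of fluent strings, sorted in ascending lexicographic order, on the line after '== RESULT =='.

Compute (G \ add) ∪ pre:
  G ∩ del = {}  (empty — regression defined)
  G \ add = {ball_in(b1,rmD), ball_in(b5,rmD), free(right)} \ {ball_in(b1,rmD), free(right)} = {ball_in(b5,rmD)}
  ∪ pre   = {ball_in(b5,rmD)} ∪ {carry(b1,right), robot_in(rmD)}
          = {ball_in(b5,rmD), carry(b1,right), robot_in(rmD)}

== RESULT ==
["ball_in(b5,rmD)", "carry(b1,right)", "robot_in(rmD)"]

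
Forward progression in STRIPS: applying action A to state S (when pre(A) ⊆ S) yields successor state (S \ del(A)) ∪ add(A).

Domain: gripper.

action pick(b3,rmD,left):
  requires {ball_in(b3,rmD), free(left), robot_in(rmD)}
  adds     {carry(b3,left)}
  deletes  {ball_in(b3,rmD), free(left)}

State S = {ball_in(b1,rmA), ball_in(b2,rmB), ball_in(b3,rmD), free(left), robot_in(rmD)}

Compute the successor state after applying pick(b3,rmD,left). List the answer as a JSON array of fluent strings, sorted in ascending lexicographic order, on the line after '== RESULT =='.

Compute (S \ del) ∪ add:
  pre ⊆ S: {ball_in(b3,rmD), free(left), robot_in(rmD)} ⊆ S  — applicable
  S \ del = {ball_in(b1,rmA), ball_in(b2,rmB), robot_in(rmD)}
  ∪ add   = {ball_in(b1,rmA), ball_in(b2,rmB), carry(b3,left), robot_in(rmD)}

== RESULT ==
["ball_in(b1,rmA)", "ball_in(b2,rmB)", "carry(b3,left)", "robot_in(rmD)"]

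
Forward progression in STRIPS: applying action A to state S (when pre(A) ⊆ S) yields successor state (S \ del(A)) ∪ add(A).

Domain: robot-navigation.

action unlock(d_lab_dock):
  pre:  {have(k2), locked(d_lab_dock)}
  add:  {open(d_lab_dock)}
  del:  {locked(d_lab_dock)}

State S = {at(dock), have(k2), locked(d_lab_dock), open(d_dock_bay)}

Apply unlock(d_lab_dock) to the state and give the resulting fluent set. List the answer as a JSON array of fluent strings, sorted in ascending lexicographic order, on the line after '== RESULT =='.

Progress:
  pre ⊆ S: {have(k2), locked(d_lab_dock)} ⊆ S  — applicable
  S \ del = {at(dock), have(k2), open(d_dock_bay)}
  ∪ add   = {at(dock), have(k2), open(d_dock_bay), open(d_lab_dock)}

== RESULT ==
["at(dock)", "have(k2)", "open(d_dock_bay)", "open(d_lab_dock)"]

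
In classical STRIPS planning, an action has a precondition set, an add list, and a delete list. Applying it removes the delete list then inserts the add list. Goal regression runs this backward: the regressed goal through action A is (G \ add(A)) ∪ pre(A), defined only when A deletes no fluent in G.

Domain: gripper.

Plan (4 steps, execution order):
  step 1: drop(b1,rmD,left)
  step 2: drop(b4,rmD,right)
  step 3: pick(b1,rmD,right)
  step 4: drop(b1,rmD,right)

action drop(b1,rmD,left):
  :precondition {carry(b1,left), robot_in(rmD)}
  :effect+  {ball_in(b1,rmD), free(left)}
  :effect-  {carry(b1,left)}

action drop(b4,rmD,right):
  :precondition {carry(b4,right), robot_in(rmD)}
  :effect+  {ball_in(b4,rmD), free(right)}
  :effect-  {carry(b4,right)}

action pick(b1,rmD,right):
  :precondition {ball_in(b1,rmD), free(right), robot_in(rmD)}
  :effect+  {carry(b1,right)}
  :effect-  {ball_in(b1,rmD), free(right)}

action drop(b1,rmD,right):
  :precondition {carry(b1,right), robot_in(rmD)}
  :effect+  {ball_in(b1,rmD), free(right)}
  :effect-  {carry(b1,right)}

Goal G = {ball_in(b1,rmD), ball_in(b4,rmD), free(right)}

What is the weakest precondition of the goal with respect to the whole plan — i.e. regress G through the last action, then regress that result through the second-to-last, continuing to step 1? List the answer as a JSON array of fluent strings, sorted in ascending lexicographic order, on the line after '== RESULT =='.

Work backward from the goal:
  through step 4 (drop(b1,rmD,right)): drop {ball_in(b1,rmD), free(right)}, keep {ball_in(b4,rmD)}, require {carry(b1,right), robot_in(rmD)}
    → {ball_in(b4,rmD), carry(b1,right), robot_in(rmD)}
  through step 3 (pick(b1,rmD,right)): drop {carry(b1,right)}, keep {ball_in(b4,rmD), robot_in(rmD)}, require {ball_in(b1,rmD), free(right), robot_in(rmD)}
    → {ball_in(b1,rmD), ball_in(b4,rmD), free(right), robot_in(rmD)}
  through step 2 (drop(b4,rmD,right)): drop {ball_in(b4,rmD), free(right)}, keep {ball_in(b1,rmD), robot_in(rmD)}, require {carry(b4,right), robot_in(rmD)}
    → {ball_in(b1,rmD), carry(b4,right), robot_in(rmD)}
  through step 1 (drop(b1,rmD,left)): drop {ball_in(b1,rmD)}, keep {carry(b4,right), robot_in(rmD)}, require {carry(b1,left), robot_in(rmD)}
    → {carry(b1,left), carry(b4,right), robot_in(rmD)}

== RESULT ==
["carry(b1,left)", "carry(b4,right)", "robot_in(rmD)"]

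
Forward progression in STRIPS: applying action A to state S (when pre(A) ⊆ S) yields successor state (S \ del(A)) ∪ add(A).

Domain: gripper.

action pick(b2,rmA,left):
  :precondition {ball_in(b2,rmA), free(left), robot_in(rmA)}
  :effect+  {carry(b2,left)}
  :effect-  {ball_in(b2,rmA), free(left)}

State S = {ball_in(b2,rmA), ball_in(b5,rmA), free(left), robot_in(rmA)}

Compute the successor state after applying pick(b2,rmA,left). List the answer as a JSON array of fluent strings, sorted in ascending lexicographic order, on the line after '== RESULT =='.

Compute (S \ del) ∪ add:
  pre ⊆ S: {ball_in(b2,rmA), free(left), robot_in(rmA)} ⊆ S  — applicable
  S \ del = {ball_in(b5,rmA), robot_in(rmA)}
  ∪ add   = {ball_in(b5,rmA), carry(b2,left), robot_in(rmA)}

== RESULT ==
["ball_in(b5,rmA)", "carry(b2,left)", "robot_in(rmA)"]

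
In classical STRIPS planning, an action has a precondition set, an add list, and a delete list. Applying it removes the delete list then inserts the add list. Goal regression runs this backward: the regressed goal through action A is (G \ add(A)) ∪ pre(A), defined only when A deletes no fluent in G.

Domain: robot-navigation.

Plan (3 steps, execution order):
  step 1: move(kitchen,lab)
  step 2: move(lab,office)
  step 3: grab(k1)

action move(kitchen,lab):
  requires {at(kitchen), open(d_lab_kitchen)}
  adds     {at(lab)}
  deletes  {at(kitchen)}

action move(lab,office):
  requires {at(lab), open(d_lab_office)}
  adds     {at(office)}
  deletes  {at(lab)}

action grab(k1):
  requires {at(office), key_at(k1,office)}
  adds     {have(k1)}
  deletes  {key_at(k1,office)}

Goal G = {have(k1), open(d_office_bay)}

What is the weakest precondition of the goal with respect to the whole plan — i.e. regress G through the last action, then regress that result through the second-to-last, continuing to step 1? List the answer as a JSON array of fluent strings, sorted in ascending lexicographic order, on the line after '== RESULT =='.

Work backward from the goal:
  through step 3 (grab(k1)): drop {have(k1)}, keep {open(d_office_bay)}, require {at(office), key_at(k1,office)}
    → {at(office), key_at(k1,office), open(d_office_bay)}
  through step 2 (move(lab,office)): drop {at(office)}, keep {key_at(k1,office), open(d_office_bay)}, require {at(lab), open(d_lab_office)}
    → {at(lab), key_at(k1,office), open(d_lab_office), open(d_office_bay)}
  through step 1 (move(kitchen,lab)): drop {at(lab)}, keep {key_at(k1,office), open(d_lab_office), open(d_office_bay)}, require {at(kitchen), open(d_lab_kitchen)}
    → {at(kitchen), key_at(k1,office), open(d_lab_kitchen), open(d_lab_office), open(d_office_bay)}

== RESULT ==
["at(kitchen)", "key_at(k1,office)", "open(d_lab_kitchen)", "open(d_lab_office)", "open(d_office_bay)"]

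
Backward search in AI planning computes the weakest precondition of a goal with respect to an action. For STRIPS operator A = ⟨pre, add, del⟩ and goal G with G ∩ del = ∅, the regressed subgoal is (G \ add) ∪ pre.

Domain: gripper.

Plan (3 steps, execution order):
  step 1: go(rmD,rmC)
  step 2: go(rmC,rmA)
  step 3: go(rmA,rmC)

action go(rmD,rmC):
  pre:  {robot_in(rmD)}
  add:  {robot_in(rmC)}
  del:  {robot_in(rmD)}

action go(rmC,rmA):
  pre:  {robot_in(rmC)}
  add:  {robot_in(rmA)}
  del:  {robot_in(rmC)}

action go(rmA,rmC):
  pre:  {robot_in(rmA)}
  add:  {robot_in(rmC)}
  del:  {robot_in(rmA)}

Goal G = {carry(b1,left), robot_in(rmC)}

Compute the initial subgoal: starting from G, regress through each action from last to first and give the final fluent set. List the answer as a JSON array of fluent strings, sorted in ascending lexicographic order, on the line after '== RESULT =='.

Work backward from the goal:
  through step 3 (go(rmA,rmC)): drop {robot_in(rmC)}, keep {carry(b1,left)}, require {robot_in(rmA)}
    → {carry(b1,left), robot_in(rmA)}
  through step 2 (go(rmC,rmA)): drop {robot_in(rmA)}, keep {carry(b1,left)}, require {robot_in(rmC)}
    → {carry(b1,left), robot_in(rmC)}
  through step 1 (go(rmD,rmC)): drop {robot_in(rmC)}, keep {carry(b1,left)}, require {robot_in(rmD)}
    → {carry(b1,left), robot_in(rmD)}

== RESULT ==
["carry(b1,left)", "robot_in(rmD)"]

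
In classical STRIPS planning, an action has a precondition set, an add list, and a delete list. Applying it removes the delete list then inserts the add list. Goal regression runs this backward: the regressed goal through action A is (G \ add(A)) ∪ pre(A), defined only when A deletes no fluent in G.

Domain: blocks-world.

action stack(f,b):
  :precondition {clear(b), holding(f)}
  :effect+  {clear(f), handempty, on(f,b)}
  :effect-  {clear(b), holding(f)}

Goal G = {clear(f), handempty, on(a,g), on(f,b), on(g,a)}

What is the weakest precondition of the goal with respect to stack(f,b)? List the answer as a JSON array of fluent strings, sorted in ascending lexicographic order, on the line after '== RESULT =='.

Compute (G \ add) ∪ pre:
  G ∩ del = {}  (empty — regression defined)
  G \ add = {clear(f), handempty, on(a,g), on(f,b), on(g,a)} \ {clear(f), handempty, on(f,b)} = {on(a,g), on(g,a)}
  ∪ pre   = {on(a,g), on(g,a)} ∪ {clear(b), holding(f)}
          = {clear(b), holding(f), on(a,g), on(g,a)}

== RESULT ==
["clear(b)", "holding(f)", "on(a,g)", "on(g,a)"]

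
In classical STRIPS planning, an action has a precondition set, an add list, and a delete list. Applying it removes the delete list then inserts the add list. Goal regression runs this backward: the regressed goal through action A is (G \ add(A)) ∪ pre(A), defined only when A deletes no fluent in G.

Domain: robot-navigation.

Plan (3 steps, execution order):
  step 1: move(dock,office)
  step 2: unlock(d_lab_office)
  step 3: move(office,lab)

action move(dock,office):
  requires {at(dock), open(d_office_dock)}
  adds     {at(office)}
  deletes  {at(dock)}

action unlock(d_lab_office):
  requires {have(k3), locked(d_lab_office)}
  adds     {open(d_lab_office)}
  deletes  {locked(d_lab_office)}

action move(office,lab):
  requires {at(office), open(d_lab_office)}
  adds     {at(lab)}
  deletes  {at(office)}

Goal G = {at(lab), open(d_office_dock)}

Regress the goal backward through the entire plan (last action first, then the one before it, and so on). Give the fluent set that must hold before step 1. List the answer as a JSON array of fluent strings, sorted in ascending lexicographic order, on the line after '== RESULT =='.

Regress step by step:
  through step 3 (move(office,lab)): drop {at(lab)}, keep {open(d_office_dock)}, require {at(office), open(d_lab_office)}
    → {at(office), open(d_lab_office), open(d_office_dock)}
  through step 2 (unlock(d_lab_office)): drop {open(d_lab_office)}, keep {at(office), open(d_office_dock)}, require {have(k3), locked(d_lab_office)}
    → {at(office), have(k3), locked(d_lab_office), open(d_office_dock)}
  through step 1 (move(dock,office)): drop {at(office)}, keep {have(k3), locked(d_lab_office), open(d_office_dock)}, require {at(dock), open(d_office_dock)}
    → {at(dock), have(k3), locked(d_lab_office), open(d_office_dock)}

== RESULT ==
["at(dock)", "have(k3)", "locked(d_lab_office)", "open(d_office_dock)"]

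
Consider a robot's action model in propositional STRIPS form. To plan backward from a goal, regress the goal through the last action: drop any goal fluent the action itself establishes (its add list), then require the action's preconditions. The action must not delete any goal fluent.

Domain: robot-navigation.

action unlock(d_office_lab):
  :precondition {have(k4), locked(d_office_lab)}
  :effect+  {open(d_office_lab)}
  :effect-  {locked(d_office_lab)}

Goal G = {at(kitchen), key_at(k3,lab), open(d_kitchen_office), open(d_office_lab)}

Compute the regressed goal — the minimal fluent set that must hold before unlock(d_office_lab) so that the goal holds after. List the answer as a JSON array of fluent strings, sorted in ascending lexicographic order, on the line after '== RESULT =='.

Regress:
  G ∩ del = {}  (empty — regression defined)
  G \ add = {at(kitchen), key_at(k3,lab), open(d_kitchen_office), open(d_office_lab)} \ {open(d_office_lab)} = {at(kitchen), key_at(k3,lab), open(d_kitchen_office)}
  ∪ pre   = {at(kitchen), key_at(k3,lab), open(d_kitchen_office)} ∪ {have(k4), locked(d_office_lab)}
          = {at(kitchen), have(k4), key_at(k3,lab), locked(d_office_lab), open(d_kitchen_office)}

== RESULT ==
["at(kitchen)", "have(k4)", "key_at(k3,lab)", "locked(d_office_lab)", "open(d_kitchen_office)"]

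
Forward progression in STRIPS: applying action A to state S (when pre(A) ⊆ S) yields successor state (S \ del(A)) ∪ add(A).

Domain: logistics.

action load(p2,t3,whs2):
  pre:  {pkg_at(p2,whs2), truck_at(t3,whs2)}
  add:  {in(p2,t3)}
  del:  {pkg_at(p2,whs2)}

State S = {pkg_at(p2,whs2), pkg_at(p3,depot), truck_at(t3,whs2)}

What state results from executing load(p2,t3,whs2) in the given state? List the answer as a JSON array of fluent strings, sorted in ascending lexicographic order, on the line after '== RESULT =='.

Progress:
  pre ⊆ S: {pkg_at(p2,whs2), truck_at(t3,whs2)} ⊆ S  — applicable
  S \ del = {pkg_at(p3,depot), truck_at(t3,whs2)}
  ∪ add   = {in(p2,t3), pkg_at(p3,depot), truck_at(t3,whs2)}

== RESULT ==
["in(p2,t3)", "pkg_at(p3,depot)", "truck_at(t3,whs2)"]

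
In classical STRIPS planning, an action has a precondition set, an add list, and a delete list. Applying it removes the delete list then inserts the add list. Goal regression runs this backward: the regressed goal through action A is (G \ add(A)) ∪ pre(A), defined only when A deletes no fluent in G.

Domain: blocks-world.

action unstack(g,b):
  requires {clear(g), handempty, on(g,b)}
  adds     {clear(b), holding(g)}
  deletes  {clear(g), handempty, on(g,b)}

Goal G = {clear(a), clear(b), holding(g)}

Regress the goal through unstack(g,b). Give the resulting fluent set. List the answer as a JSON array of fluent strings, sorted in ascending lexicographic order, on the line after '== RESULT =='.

Compute (G \ add) ∪ pre:
  G ∩ del = {}  (empty — regression defined)
  G \ add = {clear(a), clear(b), holding(g)} \ {clear(b), holding(g)} = {clear(a)}
  ∪ pre   = {clear(a)} ∪ {clear(g), handempty, on(g,b)}
          = {clear(a), clear(g), handempty, on(g,b)}

== RESULT ==
["clear(a)", "clear(g)", "handempty", "on(g,b)"]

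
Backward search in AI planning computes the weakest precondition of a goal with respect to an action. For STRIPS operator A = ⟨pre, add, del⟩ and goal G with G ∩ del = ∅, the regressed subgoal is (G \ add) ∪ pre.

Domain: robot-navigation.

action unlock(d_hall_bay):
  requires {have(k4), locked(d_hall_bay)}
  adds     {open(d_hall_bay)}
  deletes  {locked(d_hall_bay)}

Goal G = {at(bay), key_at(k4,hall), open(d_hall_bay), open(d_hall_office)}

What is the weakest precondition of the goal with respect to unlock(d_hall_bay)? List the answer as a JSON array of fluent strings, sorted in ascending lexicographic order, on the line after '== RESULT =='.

Compute (G \ add) ∪ pre:
  G ∩ del = {}  (empty — regression defined)
  G \ add = {at(bay), key_at(k4,hall), open(d_hall_bay), open(d_hall_office)} \ {open(d_hall_bay)} = {at(bay), key_at(k4,hall), open(d_hall_office)}
  ∪ pre   = {at(bay), key_at(k4,hall), open(d_hall_office)} ∪ {have(k4), locked(d_hall_bay)}
          = {at(bay), have(k4), key_at(k4,hall), locked(d_hall_bay), open(d_hall_office)}

== RESULT ==
["at(bay)", "have(k4)", "key_at(k4,hall)", "locked(d_hall_bay)", "open(d_hall_office)"]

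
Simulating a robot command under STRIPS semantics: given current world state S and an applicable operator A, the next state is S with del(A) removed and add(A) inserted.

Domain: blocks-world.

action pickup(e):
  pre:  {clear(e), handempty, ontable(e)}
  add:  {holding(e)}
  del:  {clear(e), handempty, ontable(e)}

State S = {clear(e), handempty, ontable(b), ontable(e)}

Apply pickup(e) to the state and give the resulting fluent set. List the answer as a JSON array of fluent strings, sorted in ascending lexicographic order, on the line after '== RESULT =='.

Progress:
  pre ⊆ S: {clear(e), handempty, ontable(e)} ⊆ S  — applicable
  S \ del = {ontable(b)}
  ∪ add   = {holding(e), ontable(b)}

== RESULT ==
["holding(e)", "ontable(b)"]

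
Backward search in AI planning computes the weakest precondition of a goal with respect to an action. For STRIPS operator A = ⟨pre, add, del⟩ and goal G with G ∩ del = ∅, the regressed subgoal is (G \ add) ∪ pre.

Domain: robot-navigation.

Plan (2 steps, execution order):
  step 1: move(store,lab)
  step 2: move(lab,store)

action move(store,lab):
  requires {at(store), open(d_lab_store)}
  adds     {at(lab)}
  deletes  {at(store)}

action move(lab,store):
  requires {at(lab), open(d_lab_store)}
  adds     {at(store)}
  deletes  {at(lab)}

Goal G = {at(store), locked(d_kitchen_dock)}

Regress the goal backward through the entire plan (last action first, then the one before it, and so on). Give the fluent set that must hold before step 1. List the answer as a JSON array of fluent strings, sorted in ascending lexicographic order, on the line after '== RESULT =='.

Work backward from the goal:
  through step 2 (move(lab,store)): drop {at(store)}, keep {locked(d_kitchen_dock)}, require {at(lab), open(d_lab_store)}
    → {at(lab), locked(d_kitchen_dock), open(d_lab_store)}
  through step 1 (move(store,lab)): drop {at(lab)}, keep {locked(d_kitchen_dock), open(d_lab_store)}, require {at(store), open(d_lab_store)}
    → {at(store), locked(d_kitchen_dock), open(d_lab_store)}

== RESULT ==
["at(store)", "locked(d_kitchen_dock)", "open(d_lab_store)"]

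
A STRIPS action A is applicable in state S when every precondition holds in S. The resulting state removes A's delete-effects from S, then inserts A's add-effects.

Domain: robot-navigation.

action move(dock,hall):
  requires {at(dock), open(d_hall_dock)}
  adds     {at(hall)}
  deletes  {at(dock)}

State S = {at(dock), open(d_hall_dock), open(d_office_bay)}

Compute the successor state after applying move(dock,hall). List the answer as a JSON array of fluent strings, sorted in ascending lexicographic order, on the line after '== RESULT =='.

Compute (S \ del) ∪ add:
  pre ⊆ S: {at(dock), open(d_hall_dock)} ⊆ S  — applicable
  S \ del = {open(d_hall_dock), open(d_office_bay)}
  ∪ add   = {at(hall), open(d_hall_dock), open(d_office_bay)}

== RESULT ==
["at(hall)", "open(d_hall_dock)", "open(d_office_bay)"]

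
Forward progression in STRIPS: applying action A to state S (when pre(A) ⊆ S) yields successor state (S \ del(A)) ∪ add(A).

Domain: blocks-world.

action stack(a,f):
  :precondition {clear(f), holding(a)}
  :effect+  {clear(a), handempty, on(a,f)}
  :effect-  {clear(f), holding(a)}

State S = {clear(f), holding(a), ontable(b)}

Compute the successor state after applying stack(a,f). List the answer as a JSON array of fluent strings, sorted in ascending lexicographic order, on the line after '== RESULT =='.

Compute (S \ del) ∪ add:
  pre ⊆ S: {clear(f), holding(a)} ⊆ S  — applicable
  S \ del = {ontable(b)}
  ∪ add   = {clear(a), handempty, on(a,f), ontable(b)}

== RESULT ==
["clear(a)", "handempty", "on(a,f)", "ontable(b)"]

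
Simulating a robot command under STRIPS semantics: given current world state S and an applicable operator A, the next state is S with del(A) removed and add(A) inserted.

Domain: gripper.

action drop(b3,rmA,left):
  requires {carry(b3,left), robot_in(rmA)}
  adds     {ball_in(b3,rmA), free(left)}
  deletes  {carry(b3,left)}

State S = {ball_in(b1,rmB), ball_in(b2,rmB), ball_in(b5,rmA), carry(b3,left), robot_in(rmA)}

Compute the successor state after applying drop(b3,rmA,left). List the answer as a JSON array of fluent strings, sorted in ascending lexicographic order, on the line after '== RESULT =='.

Compute (S \ del) ∪ add:
  pre ⊆ S: {carry(b3,left), robot_in(rmA)} ⊆ S  — applicable
  S \ del = {ball_in(b1,rmB), ball_in(b2,rmB), ball_in(b5,rmA), robot_in(rmA)}
  ∪ add   = {ball_in(b1,rmB), ball_in(b2,rmB), ball_in(b3,rmA), ball_in(b5,rmA), free(left), robot_in(rmA)}

== RESULT ==
["ball_in(b1,rmB)", "ball_in(b2,rmB)", "ball_in(b3,rmA)", "ball_in(b5,rmA)", "free(left)", "robot_in(rmA)"]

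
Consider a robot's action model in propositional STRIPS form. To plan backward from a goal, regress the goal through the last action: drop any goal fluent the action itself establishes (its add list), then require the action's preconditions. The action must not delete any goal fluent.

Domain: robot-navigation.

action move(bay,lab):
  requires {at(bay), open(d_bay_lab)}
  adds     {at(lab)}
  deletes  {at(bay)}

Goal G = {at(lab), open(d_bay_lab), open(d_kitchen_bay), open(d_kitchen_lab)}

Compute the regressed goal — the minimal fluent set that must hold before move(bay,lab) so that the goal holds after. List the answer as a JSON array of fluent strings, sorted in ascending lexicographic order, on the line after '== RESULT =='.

Compute (G \ add) ∪ pre:
  G ∩ del = {}  (empty — regression defined)
  G \ add = {at(lab), open(d_bay_lab), open(d_kitchen_bay), open(d_kitchen_lab)} \ {at(lab)} = {open(d_bay_lab), open(d_kitchen_bay), open(d_kitchen_lab)}
  ∪ pre   = {open(d_bay_lab), open(d_kitchen_bay), open(d_kitchen_lab)} ∪ {at(bay), open(d_bay_lab)}
          = {at(bay), open(d_bay_lab), open(d_kitchen_bay), open(d_kitchen_lab)}

== RESULT ==
["at(bay)", "open(d_bay_lab)", "open(d_kitchen_bay)", "open(d_kitchen_lab)"]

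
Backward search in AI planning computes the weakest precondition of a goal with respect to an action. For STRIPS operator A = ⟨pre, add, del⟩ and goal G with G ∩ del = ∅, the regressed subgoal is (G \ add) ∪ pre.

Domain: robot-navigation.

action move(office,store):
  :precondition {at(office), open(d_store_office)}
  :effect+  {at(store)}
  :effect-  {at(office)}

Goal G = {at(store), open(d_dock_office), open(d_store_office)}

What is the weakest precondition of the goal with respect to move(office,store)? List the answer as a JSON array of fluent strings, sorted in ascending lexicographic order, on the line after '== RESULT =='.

Regress:
  G ∩ del = {}  (empty — regression defined)
  G \ add = {at(store), open(d_dock_office), open(d_store_office)} \ {at(store)} = {open(d_dock_office), open(d_store_office)}
  ∪ pre   = {open(d_dock_office), open(d_store_office)} ∪ {at(office), open(d_store_office)}
          = {at(office), open(d_dock_office), open(d_store_office)}

== RESULT ==
["at(office)", "open(d_dock_office)", "open(d_store_office)"]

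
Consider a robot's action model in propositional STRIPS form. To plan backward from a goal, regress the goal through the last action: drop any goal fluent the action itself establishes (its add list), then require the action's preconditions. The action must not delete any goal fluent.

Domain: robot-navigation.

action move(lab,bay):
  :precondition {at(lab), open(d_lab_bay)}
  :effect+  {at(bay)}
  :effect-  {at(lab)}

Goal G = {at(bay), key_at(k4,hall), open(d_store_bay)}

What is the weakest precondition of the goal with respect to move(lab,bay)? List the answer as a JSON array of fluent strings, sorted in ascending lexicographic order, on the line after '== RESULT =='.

Compute (G \ add) ∪ pre:
  G ∩ del = {}  (empty — regression defined)
  G \ add = {at(bay), key_at(k4,hall), open(d_store_bay)} \ {at(bay)} = {key_at(k4,hall), open(d_store_bay)}
  ∪ pre   = {key_at(k4,hall), open(d_store_bay)} ∪ {at(lab), open(d_lab_bay)}
          = {at(lab), key_at(k4,hall), open(d_lab_bay), open(d_store_bay)}

== RESULT ==
["at(lab)", "key_at(k4,hall)", "open(d_lab_bay)", "open(d_store_bay)"]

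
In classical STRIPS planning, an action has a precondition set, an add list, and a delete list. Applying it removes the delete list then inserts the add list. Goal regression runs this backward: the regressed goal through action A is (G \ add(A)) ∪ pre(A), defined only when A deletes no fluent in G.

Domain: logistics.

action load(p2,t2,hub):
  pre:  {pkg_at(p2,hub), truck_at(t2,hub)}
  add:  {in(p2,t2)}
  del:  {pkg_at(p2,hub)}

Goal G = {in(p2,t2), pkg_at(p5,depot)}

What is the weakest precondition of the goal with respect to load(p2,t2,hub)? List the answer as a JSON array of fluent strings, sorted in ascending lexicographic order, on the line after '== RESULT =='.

Compute (G \ add) ∪ pre:
  G ∩ del = {}  (empty — regression defined)
  G \ add = {in(p2,t2), pkg_at(p5,depot)} \ {in(p2,t2)} = {pkg_at(p5,depot)}
  ∪ pre   = {pkg_at(p5,depot)} ∪ {pkg_at(p2,hub), truck_at(t2,hub)}
          = {pkg_at(p2,hub), pkg_at(p5,depot), truck_at(t2,hub)}

== RESULT ==
["pkg_at(p2,hub)", "pkg_at(p5,depot)", "truck_at(t2,hub)"]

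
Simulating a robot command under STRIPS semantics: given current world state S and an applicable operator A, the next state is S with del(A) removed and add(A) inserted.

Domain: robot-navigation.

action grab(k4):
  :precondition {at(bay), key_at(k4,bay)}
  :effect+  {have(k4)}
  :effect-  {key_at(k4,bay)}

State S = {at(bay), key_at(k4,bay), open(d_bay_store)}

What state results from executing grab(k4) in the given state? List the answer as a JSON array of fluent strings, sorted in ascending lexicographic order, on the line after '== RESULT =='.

Progress:
  pre ⊆ S: {at(bay), key_at(k4,bay)} ⊆ S  — applicable
  S \ del = {at(bay), open(d_bay_store)}
  ∪ add   = {at(bay), have(k4), open(d_bay_store)}

== RESULT ==
["at(bay)", "have(k4)", "open(d_bay_store)"]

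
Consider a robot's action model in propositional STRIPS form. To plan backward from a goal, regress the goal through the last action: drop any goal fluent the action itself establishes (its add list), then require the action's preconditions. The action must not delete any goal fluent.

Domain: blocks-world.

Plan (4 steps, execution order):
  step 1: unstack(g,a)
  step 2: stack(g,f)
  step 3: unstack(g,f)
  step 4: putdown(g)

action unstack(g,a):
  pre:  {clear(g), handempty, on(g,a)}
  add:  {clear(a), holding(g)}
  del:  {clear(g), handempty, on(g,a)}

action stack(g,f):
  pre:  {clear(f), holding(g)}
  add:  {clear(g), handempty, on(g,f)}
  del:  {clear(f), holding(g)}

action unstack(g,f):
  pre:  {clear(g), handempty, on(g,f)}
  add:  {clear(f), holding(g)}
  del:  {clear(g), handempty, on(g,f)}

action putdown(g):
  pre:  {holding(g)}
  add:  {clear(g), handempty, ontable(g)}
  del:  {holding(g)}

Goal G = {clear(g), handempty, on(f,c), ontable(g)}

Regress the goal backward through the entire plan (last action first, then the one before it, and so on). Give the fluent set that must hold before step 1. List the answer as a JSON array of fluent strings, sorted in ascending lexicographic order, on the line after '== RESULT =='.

Work backward from the goal:
  through step 4 (putdown(g)): drop {clear(g), handempty, ontable(g)}, keep {on(f,c)}, require {holding(g)}
    → {holding(g), on(f,c)}
  through step 3 (unstack(g,f)): drop {holding(g)}, keep {on(f,c)}, require {clear(g), handempty, on(g,f)}
    → {clear(g), handempty, on(f,c), on(g,f)}
  through step 2 (stack(g,f)): drop {clear(g), handempty, on(g,f)}, keep {on(f,c)}, require {clear(f), holding(g)}
    → {clear(f), holding(g), on(f,c)}
  through step 1 (unstack(g,a)): drop {holding(g)}, keep {clear(f), on(f,c)}, require {clear(g), handempty, on(g,a)}
    → {clear(f), clear(g), handempty, on(f,c), on(g,a)}

== RESULT ==
["clear(f)", "clear(g)", "handempty", "on(f,c)", "on(g,a)"]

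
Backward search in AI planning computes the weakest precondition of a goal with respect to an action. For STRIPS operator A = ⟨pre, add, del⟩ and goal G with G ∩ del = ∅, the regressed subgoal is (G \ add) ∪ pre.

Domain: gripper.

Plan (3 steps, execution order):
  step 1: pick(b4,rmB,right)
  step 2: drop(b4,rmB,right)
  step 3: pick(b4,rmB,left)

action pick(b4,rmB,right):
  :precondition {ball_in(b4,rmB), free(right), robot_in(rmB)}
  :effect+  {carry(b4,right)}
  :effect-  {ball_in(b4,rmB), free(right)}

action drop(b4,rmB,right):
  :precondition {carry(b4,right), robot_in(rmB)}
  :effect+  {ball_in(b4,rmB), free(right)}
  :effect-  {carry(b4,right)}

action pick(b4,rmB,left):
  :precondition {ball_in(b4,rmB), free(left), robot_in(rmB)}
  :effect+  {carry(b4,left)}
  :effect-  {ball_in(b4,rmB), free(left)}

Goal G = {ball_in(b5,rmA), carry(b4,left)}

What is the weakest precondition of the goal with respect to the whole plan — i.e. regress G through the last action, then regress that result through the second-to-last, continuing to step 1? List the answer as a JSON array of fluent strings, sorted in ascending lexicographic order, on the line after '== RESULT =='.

Regress step by step:
  through step 3 (pick(b4,rmB,left)): drop {carry(b4,left)}, keep {ball_in(b5,rmA)}, require {ball_in(b4,rmB), free(left), robot_in(rmB)}
    → {ball_in(b4,rmB), ball_in(b5,rmA), free(left), robot_in(rmB)}
  through step 2 (drop(b4,rmB,right)): drop {ball_in(b4,rmB)}, keep {ball_in(b5,rmA), free(left), robot_in(rmB)}, require {carry(b4,right), robot_in(rmB)}
    → {ball_in(b5,rmA), carry(b4,right), free(left), robot_in(rmB)}
  through step 1 (pick(b4,rmB,right)): drop {carry(b4,right)}, keep {ball_in(b5,rmA), free(left), robot_in(rmB)}, require {ball_in(b4,rmB), free(right), robot_in(rmB)}
    → {ball_in(b4,rmB), ball_in(b5,rmA), free(left), free(right), robot_in(rmB)}

== RESULT ==
["ball_in(b4,rmB)", "ball_in(b5,rmA)", "free(left)", "free(right)", "robot_in(rmB)"]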